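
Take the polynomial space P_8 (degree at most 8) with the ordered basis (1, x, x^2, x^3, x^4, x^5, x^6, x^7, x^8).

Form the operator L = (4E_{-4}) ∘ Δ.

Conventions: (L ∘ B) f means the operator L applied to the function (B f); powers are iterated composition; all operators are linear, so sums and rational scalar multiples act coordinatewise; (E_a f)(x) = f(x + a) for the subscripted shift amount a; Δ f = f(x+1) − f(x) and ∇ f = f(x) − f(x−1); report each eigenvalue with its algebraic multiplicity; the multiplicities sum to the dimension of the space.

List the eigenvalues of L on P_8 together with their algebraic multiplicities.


λ = 0 (multiplicity 9)

image of 1: 0
image of x: 4
image of x^2: 8x - 28
image of x^3: 12x^2 - 84x + 148
image of x^4: 16x^3 - 168x^2 + 592x - 700
image of x^5: 20x^4 - 280x^3 + 1480x^2 - 3500x + 3124
image of x^6: 24x^5 - 420x^4 + 2960x^3 - 10500x^2 + 18744x - 13468
image of x^7: 28x^6 - 588x^5 + 5180x^4 - 24500x^3 + 65604x^2 - 94276x + 56788
image of x^8: 32x^7 - 784x^6 + 8288x^5 - 49000x^4 + 174944x^3 - 377104x^2 + 454304x - 235900
the matrix is upper triangular; its diagonal is (0, 0, 0, 0, 0, 0, 0, 0, 0)
for a triangular matrix the eigenvalues are the diagonal entries, with algebraic multiplicity their repetition count


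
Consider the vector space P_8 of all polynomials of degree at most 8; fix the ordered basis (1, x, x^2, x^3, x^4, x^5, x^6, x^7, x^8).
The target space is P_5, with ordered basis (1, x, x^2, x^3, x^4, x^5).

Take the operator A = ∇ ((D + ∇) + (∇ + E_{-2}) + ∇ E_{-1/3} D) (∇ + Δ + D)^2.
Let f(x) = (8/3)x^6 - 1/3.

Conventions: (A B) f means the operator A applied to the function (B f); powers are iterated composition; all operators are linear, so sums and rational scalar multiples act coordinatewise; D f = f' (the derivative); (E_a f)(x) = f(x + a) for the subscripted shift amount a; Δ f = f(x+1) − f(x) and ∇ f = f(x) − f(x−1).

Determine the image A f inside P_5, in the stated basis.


g(x) = 2880x^3 + 4320x^2 + 32640x - 44880

∇ f = 16x^5 - 40x^4 + (160/3)x^3 - 40x^2 + 16x - 8/3
Δ f = 16x^5 + 40x^4 + (160/3)x^3 + 40x^2 + 16x + 8/3
D f = 16x^5
(∇ + Δ + D) f = 48x^5 + (320/3)x^3 + 32x
∇ (∇ + Δ + D) f = 240x^4 - 480x^3 + 800x^2 - 560x + 560/3
Δ (∇ + Δ + D) f = 240x^4 + 480x^3 + 800x^2 + 560x + 560/3
D (∇ + Δ + D) f = 240x^4 + 320x^2 + 32
(∇ + Δ + D) (∇ + Δ + D) f = 720x^4 + 1920x^2 + 1216/3
D (∇ + Δ + D)^2 f = 2880x^3 + 3840x
∇ (∇ + Δ + D)^2 f = 2880x^3 - 4320x^2 + 6720x - 2640
(D + ∇) (∇ + Δ + D)^2 f = 5760x^3 - 4320x^2 + 10560x - 2640
∇ (∇ + Δ + D)^2 f = 2880x^3 - 4320x^2 + 6720x - 2640
E_{-2} (∇ + Δ + D)^2 f = 720x^4 - 5760x^3 + 19200x^2 - 30720x + 58816/3
(∇ + E_{-2}) (∇ + Δ + D)^2 f = 720x^4 - 2880x^3 + 14880x^2 - 24000x + 50896/3
D (∇ + Δ + D)^2 f = 2880x^3 + 3840x
E_{-1/3} D (∇ + Δ + D)^2 f = 2880x^3 - 2880x^2 + 4800x - 4160/3
∇ E_{-1/3} D (∇ + Δ + D)^2 f = 8640x^2 - 14400x + 10560
((D + ∇) + (∇ + E_{-2}) + ∇ E_{-1/3} D) (∇ + Δ + D)^2 f = 720x^4 + 2880x^3 + 19200x^2 - 27840x + 74656/3
∇ ((D + ∇) + (∇ + E_{-2}) + ∇ E_{-1/3} D) (∇ + Δ + D)^2 f = 2880x^3 + 4320x^2 + 32640x - 44880


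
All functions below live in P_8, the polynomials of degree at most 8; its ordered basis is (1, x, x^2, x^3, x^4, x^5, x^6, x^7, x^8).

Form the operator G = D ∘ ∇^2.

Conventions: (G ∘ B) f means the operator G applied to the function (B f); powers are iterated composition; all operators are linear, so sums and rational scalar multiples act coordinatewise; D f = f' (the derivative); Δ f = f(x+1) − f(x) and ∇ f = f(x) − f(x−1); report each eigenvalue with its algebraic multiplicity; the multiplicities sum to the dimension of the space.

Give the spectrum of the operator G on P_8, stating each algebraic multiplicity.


image of 1: 0
image of x: 0
image of x^2: 0
image of x^3: 6
image of x^4: 24x - 24
image of x^5: 60x^2 - 120x + 70
image of x^6: 120x^3 - 360x^2 + 420x - 180
image of x^7: 210x^4 - 840x^3 + 1470x^2 - 1260x + 434
image of x^8: 336x^5 - 1680x^4 + 3920x^3 - 5040x^2 + 3472x - 1008
the matrix is upper triangular; its diagonal is (0, 0, 0, 0, 0, 0, 0, 0, 0)
for a triangular matrix the eigenvalues are the diagonal entries, with algebraic multiplicity their repetition count

λ = 0 (multiplicity 9)


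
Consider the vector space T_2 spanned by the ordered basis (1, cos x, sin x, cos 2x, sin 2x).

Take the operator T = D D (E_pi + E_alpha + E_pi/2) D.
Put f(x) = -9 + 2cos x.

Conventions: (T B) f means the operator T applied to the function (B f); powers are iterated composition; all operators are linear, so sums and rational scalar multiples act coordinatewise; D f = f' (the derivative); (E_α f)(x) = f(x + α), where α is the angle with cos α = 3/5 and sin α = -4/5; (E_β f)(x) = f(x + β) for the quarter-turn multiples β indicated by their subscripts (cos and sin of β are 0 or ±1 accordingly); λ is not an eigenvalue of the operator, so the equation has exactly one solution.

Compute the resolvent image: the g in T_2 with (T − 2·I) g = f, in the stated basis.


write g with unknown coordinates in the stated basis and equate coefficients in (T − 2·I) g = f
solving from the highest basis element down gives g = 9/2 - (18/17)cos x + (4/17)sin x
check: T g = -(2/17)cos x + (8/17)sin x
so T g − 2·g = -9 + 2cos x = f ✓

the image equals g(x) = 9/2 - (18/17)cos x + (4/17)sin x


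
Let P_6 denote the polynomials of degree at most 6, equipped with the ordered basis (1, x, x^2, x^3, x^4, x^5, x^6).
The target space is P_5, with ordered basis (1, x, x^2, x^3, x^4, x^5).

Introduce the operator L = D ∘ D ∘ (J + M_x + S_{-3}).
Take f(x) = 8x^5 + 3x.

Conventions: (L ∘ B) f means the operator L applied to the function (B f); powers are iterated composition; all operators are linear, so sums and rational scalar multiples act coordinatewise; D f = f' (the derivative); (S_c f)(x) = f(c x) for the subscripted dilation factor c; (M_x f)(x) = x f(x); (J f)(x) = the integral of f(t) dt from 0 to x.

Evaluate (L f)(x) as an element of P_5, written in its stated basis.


the result is g(x) = 280x^4 - 38880x^3 + 9

J f = (4/3)x^6 + (3/2)x^2
M_x f = 8x^6 + 3x^2
S_{-3} f = -1944x^5 - 9x
(J + M_x + S_{-3}) f = (28/3)x^6 - 1944x^5 + (9/2)x^2 - 9x
D (J + M_x + S_{-3}) f = 56x^5 - 9720x^4 + 9x - 9
D D (J + M_x + S_{-3}) f = 280x^4 - 38880x^3 + 9


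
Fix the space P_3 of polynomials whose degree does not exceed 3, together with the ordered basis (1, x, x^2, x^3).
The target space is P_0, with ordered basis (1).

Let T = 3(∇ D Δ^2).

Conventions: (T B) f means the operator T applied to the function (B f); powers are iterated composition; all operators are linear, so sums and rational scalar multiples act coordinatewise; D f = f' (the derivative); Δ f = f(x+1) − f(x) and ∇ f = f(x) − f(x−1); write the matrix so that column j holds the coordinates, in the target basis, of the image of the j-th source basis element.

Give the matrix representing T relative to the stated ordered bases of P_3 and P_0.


the matrix is [[0, 0, 0, 0]] (rows listed top to bottom)

image of 1: 0
image of x: 0
image of x^2: 0
image of x^3: 0
each image's coordinates form column j of the matrix


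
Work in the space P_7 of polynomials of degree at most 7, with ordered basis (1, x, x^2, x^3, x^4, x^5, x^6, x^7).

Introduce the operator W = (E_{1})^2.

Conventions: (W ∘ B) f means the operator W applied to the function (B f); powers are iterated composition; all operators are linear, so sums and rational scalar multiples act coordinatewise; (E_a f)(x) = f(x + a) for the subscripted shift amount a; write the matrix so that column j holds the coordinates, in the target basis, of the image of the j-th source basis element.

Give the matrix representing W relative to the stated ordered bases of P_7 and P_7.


image of 1: 1
image of x: x + 2
image of x^2: x^2 + 4x + 4
image of x^3: x^3 + 6x^2 + 12x + 8
image of x^4: x^4 + 8x^3 + 24x^2 + 32x + 16
image of x^5: x^5 + 10x^4 + 40x^3 + 80x^2 + 80x + 32
image of x^6: x^6 + 12x^5 + 60x^4 + 160x^3 + 240x^2 + 192x + 64
image of x^7: x^7 + 14x^6 + 84x^5 + 280x^4 + 560x^3 + 672x^2 + 448x + 128
each image's coordinates form column j of the matrix

the matrix is [[1, 2, 4, 8, 16, 32, 64, 128]; [0, 1, 4, 12, 32, 80, 192, 448]; [0, 0, 1, 6, 24, 80, 240, 672]; [0, 0, 0, 1, 8, 40, 160, 560]; [0, 0, 0, 0, 1, 10, 60, 280]; [0, 0, 0, 0, 0, 1, 12, 84]; [0, 0, 0, 0, 0, 0, 1, 14]; [0, 0, 0, 0, 0, 0, 0, 1]] (rows listed top to bottom)


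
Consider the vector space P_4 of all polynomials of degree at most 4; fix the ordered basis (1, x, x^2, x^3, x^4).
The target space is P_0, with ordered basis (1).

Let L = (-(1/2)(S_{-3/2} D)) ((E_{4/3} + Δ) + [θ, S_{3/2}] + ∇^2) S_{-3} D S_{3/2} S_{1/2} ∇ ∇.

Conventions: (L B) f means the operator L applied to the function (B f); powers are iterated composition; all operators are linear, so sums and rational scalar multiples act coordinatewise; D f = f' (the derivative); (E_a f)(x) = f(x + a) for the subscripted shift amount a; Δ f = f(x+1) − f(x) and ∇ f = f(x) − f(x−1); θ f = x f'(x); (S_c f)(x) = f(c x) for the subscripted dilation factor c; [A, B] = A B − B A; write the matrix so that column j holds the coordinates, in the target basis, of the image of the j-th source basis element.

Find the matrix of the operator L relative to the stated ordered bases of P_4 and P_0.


image of 1: 0
image of x: 0
image of x^2: 0
image of x^3: 0
image of x^4: 81/4
each image's coordinates form column j of the matrix

the matrix is [[0, 0, 0, 0, 81/4]] (rows listed top to bottom)


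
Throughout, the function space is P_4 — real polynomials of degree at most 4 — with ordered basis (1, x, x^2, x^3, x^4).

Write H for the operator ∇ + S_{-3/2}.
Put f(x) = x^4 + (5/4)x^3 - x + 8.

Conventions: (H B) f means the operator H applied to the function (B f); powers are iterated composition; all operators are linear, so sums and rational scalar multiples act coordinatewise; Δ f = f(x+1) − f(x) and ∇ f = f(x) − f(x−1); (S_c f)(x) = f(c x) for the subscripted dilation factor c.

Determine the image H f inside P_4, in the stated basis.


the image equals g(x) = (81/16)x^4 - (7/32)x^3 - (9/4)x^2 + (7/4)x + 29/4

∇ f = 4x^3 - (9/4)x^2 + (1/4)x - 3/4
S_{-3/2} f = (81/16)x^4 - (135/32)x^3 + (3/2)x + 8
(∇ + S_{-3/2}) f = (81/16)x^4 - (7/32)x^3 - (9/4)x^2 + (7/4)x + 29/4


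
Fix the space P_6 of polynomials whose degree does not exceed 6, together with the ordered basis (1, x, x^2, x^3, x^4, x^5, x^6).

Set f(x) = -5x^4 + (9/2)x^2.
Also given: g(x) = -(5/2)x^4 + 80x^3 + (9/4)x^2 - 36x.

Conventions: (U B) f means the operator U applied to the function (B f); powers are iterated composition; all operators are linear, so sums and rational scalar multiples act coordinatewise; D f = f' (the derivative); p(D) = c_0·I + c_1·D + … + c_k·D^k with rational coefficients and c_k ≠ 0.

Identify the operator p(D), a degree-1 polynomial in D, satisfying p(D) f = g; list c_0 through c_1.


p(D) = (1/2)·I − 4·D, i.e. c_0 = 1/2, c_1 = -4

D^0 f = -5x^4 + (9/2)x^2
D^1 f = -20x^3 + 9x
matching coefficients of g against c_0 f + c_1 Df + … from the top degree down determines the c_i
solution: c_0 = 1/2, c_1 = -4


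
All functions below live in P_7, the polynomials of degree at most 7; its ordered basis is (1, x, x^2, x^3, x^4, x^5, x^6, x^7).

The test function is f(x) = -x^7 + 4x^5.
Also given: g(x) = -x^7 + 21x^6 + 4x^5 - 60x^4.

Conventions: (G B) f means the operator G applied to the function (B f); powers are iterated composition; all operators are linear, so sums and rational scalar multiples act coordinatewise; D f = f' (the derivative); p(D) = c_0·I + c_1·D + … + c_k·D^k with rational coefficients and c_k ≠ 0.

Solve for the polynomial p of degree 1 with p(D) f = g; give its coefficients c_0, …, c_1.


p(D) = I − 3·D, i.e. c_0 = 1, c_1 = -3

D^0 f = -x^7 + 4x^5
D^1 f = -7x^6 + 20x^4
matching coefficients of g against c_0 f + c_1 Df + … from the top degree down determines the c_i
solution: c_0 = 1, c_1 = -3


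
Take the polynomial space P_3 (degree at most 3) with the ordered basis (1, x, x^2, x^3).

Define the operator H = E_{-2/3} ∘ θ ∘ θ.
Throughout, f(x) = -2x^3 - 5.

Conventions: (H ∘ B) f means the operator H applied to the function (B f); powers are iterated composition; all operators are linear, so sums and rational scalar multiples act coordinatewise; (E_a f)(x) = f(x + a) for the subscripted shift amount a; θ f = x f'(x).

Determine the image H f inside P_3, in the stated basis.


the result is g(x) = -18x^3 + 36x^2 - 24x + 16/3

θ f = -6x^3
θ θ f = -18x^3
E_{-2/3} θ θ f = -18x^3 + 36x^2 - 24x + 16/3


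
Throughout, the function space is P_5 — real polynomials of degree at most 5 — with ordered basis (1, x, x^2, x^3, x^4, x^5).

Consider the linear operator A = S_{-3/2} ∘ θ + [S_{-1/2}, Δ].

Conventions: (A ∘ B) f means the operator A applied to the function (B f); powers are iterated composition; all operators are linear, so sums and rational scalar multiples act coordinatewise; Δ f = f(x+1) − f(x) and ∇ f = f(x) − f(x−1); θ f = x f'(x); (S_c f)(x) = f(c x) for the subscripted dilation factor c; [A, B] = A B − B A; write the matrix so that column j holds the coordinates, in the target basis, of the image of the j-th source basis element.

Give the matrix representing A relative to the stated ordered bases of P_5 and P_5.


the matrix is [[0, 3/2, 3/4, 9/8, 15/16, 33/32]; [0, -3/2, -3/2, -9/8, -9/4, -75/32]; [0, 0, 9/2, 9/8, 9/8, 45/16]; [0, 0, 0, -81/8, -3/4, -15/16]; [0, 0, 0, 0, 81/4, 15/32]; [0, 0, 0, 0, 0, -1215/32]] (rows listed top to bottom)

image of 1: 0
image of x: -(3/2)x + 3/2
image of x^2: (9/2)x^2 - (3/2)x + 3/4
image of x^3: -(81/8)x^3 + (9/8)x^2 - (9/8)x + 9/8
image of x^4: (81/4)x^4 - (3/4)x^3 + (9/8)x^2 - (9/4)x + 15/16
image of x^5: -(1215/32)x^5 + (15/32)x^4 - (15/16)x^3 + (45/16)x^2 - (75/32)x + 33/32
each image's coordinates form column j of the matrix


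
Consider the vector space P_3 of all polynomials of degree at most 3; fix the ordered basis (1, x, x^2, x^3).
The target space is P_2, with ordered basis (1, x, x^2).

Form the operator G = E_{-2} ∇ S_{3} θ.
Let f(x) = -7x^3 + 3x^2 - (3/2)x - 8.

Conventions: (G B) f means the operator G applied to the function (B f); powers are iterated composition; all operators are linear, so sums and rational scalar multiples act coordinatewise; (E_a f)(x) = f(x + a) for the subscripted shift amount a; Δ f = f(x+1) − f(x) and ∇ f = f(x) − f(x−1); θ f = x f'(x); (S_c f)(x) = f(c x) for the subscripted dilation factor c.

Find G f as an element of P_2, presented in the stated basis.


the image equals g(x) = -1701x^2 + 8613x - 22095/2

θ f = -21x^3 + 6x^2 - (3/2)x
S_{3} θ f = -567x^3 + 54x^2 - (9/2)x
∇ S_{3} θ f = -1701x^2 + 1809x - 1251/2
E_{-2} ∇ S_{3} θ f = -1701x^2 + 8613x - 22095/2


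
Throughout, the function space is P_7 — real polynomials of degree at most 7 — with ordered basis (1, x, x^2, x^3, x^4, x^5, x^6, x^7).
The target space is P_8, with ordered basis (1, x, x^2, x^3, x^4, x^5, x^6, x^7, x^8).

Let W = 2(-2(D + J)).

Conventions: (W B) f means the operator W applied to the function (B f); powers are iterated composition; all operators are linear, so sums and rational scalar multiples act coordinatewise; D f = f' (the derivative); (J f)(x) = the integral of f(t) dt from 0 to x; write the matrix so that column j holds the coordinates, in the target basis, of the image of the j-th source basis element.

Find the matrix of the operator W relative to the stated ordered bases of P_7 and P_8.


image of 1: -4x
image of x: -2x^2 - 4
image of x^2: -(4/3)x^3 - 8x
image of x^3: -x^4 - 12x^2
image of x^4: -(4/5)x^5 - 16x^3
image of x^5: -(2/3)x^6 - 20x^4
image of x^6: -(4/7)x^7 - 24x^5
image of x^7: -(1/2)x^8 - 28x^6
each image's coordinates form column j of the matrix

the matrix is [[0, -4, 0, 0, 0, 0, 0, 0]; [-4, 0, -8, 0, 0, 0, 0, 0]; [0, -2, 0, -12, 0, 0, 0, 0]; [0, 0, -4/3, 0, -16, 0, 0, 0]; [0, 0, 0, -1, 0, -20, 0, 0]; [0, 0, 0, 0, -4/5, 0, -24, 0]; [0, 0, 0, 0, 0, -2/3, 0, -28]; [0, 0, 0, 0, 0, 0, -4/7, 0]; [0, 0, 0, 0, 0, 0, 0, -1/2]] (rows listed top to bottom)


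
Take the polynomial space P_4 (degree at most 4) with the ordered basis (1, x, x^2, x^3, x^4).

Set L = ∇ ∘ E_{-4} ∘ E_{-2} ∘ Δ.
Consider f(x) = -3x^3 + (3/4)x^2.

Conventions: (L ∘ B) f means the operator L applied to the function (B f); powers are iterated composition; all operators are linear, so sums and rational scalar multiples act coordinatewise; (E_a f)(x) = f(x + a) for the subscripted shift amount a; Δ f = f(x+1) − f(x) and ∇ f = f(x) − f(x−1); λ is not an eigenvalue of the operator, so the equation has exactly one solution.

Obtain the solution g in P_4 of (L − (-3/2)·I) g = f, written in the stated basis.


the result is g(x) = -2x^3 + (1/2)x^2 + 8x - 146/3

write g with unknown coordinates in the stated basis and equate coefficients in (L − (-3/2)·I) g = f
solving from the highest basis element down gives g = -2x^3 + (1/2)x^2 + 8x - 146/3
check: L g = -12x + 73
so L g − (-3/2)·g = -3x^3 + (3/4)x^2 = f ✓


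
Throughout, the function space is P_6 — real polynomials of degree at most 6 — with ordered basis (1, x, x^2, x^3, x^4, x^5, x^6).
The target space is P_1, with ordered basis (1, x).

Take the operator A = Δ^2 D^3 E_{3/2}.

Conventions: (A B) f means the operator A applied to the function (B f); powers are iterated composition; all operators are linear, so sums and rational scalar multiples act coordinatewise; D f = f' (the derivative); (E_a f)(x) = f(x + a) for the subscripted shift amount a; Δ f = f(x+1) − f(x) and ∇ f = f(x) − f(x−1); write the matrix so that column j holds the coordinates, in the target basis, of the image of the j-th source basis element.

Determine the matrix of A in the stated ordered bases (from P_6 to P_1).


the matrix is [[0, 0, 0, 0, 0, 120, 1800]; [0, 0, 0, 0, 0, 0, 720]] (rows listed top to bottom)

image of 1: 0
image of x: 0
image of x^2: 0
image of x^3: 0
image of x^4: 0
image of x^5: 120
image of x^6: 720x + 1800
each image's coordinates form column j of the matrix


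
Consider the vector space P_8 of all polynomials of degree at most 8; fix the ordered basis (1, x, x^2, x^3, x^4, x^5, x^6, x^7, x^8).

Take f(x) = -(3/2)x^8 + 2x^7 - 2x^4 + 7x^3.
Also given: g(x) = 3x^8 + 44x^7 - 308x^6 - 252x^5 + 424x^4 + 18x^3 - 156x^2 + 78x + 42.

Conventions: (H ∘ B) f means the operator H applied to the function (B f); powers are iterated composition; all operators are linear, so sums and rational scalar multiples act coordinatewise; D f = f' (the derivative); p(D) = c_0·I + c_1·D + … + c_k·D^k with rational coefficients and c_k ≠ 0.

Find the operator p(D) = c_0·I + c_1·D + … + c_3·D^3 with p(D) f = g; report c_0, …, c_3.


D^0 f = -(3/2)x^8 + 2x^7 - 2x^4 + 7x^3
D^1 f = -12x^7 + 14x^6 - 8x^3 + 21x^2
D^2 f = -84x^6 + 84x^5 - 24x^2 + 42x
D^3 f = -504x^5 + 420x^4 - 48x + 42
matching coefficients of g against c_0 f + c_1 Df + … from the top degree down determines the c_i
solution: c_0 = -2, c_1 = -4, c_2 = 3, c_3 = 1

p(D) = -2·I − 4·D + 3·D^2 + D^3, i.e. c_0 = -2, c_1 = -4, c_2 = 3, c_3 = 1


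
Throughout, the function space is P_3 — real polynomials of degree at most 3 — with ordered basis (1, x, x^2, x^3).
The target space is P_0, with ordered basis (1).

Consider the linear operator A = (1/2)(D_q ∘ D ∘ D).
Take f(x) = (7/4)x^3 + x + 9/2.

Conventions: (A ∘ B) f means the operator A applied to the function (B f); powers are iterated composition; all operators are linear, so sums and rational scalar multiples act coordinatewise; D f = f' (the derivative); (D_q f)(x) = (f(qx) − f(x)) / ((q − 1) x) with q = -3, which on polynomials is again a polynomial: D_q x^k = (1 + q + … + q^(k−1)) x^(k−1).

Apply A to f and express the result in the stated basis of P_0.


the image equals g(x) = 21/4

D f = (21/4)x^2 + 1
D D f = (21/2)x
D_q D D f = 21/2
((1/2)(D_q ∘ D ∘ D)) f = 21/4


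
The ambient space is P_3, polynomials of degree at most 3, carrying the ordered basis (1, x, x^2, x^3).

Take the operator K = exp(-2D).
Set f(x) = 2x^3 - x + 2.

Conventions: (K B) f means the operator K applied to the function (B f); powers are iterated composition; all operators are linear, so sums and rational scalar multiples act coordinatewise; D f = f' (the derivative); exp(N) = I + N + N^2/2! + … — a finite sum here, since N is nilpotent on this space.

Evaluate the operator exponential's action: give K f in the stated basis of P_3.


order-1 term: -12x^2 + 2
order-2 term: 24x
order-3 term: -16
the series for exp(-2D) f terminates at order 3
exp(-2D) f = 2x^3 - 12x^2 + 23x - 12

g(x) = 2x^3 - 12x^2 + 23x - 12


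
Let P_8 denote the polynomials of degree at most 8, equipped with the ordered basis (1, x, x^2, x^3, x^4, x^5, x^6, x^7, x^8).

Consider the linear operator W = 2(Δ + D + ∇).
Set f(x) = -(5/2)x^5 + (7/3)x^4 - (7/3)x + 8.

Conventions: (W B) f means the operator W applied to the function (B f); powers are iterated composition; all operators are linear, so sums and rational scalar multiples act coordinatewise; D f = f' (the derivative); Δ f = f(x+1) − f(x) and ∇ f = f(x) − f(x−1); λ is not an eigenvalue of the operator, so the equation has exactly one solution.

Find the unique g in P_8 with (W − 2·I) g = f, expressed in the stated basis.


write g with unknown coordinates in the stated basis and equate coefficients in (W − 2·I) g = f
solving from the highest basis element down gives g = (5/4)x^5 + (211/12)x^4 + 211x^3 + 1924x^2 + (70115/6)x + 35478
check: W g = (75/2)x^4 + 422x^3 + 3848x^2 + (70108/3)x + 70964
so W g − 2·g = -(5/2)x^5 + (7/3)x^4 - (7/3)x + 8 = f ✓

g(x) = (5/4)x^5 + (211/12)x^4 + 211x^3 + 1924x^2 + (70115/6)x + 35478


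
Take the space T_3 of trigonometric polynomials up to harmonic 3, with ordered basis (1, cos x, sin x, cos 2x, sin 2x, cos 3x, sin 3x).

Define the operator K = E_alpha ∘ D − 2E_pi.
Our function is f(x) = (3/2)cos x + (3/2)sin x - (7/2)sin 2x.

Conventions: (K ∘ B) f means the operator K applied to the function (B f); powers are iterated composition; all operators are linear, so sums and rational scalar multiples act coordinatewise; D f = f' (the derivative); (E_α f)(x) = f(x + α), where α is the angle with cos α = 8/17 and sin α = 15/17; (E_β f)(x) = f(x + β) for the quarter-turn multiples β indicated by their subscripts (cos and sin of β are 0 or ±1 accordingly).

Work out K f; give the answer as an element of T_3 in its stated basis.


g(x) = (81/34)cos x + (33/34)sin x + (1127/289)cos 2x + (3703/289)sin 2x

D f = (3/2)cos x - (3/2)sin x - 7cos 2x
E_alpha D f = -(21/34)cos x - (69/34)sin x + (1127/289)cos 2x + (1680/289)sin 2x
E_pi f = -(3/2)cos x - (3/2)sin x - (7/2)sin 2x
(-2E_pi) f = 3cos x + 3sin x + 7sin 2x
(E_alpha ∘ D − 2E_pi) f = (81/34)cos x + (33/34)sin x + (1127/289)cos 2x + (3703/289)sin 2x


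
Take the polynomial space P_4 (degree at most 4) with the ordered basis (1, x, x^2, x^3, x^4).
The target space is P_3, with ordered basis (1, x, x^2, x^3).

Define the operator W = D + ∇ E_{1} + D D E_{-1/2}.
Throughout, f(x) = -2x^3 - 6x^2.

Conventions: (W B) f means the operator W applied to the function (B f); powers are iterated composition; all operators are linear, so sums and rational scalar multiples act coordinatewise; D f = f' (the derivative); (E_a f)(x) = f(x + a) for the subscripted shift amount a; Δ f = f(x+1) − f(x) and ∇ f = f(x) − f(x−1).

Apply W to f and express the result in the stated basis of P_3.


D f = -6x^2 - 12x
E_{1} f = -2x^3 - 12x^2 - 18x - 8
∇ E_{1} f = -6x^2 - 18x - 8
E_{-1/2} f = -2x^3 - 3x^2 + (9/2)x - 5/4
D E_{-1/2} f = -6x^2 - 6x + 9/2
D D E_{-1/2} f = -12x - 6
(D + ∇ E_{1} + D D E_{-1/2}) f = -12x^2 - 42x - 14

the image equals g(x) = -12x^2 - 42x - 14


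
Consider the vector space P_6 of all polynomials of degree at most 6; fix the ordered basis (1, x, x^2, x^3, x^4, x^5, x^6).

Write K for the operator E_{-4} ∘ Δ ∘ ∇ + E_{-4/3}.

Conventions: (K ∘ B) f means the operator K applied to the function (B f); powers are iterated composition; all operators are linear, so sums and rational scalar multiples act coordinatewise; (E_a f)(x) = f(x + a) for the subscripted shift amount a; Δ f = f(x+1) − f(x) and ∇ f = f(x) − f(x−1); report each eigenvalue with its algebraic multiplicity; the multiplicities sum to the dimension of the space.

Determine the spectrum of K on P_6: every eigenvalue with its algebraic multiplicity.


λ = 1 (multiplicity 7)

image of 1: 1
image of x: x - 4/3
image of x^2: x^2 - (8/3)x + 34/9
image of x^3: x^3 - 4x^2 + (34/3)x - 712/27
image of x^4: x^4 - (16/3)x^3 + (68/3)x^2 - (2848/27)x + 15970/81
image of x^5: x^5 - (20/3)x^4 + (340/9)x^3 - (7120/27)x^2 + (79850/81)x - 321784/243
image of x^6: x^6 - 8x^5 + (170/3)x^4 - (14240/27)x^3 + (79850/27)x^2 - (643568/81)x + 5954194/729
the matrix is upper triangular; its diagonal is (1, 1, 1, 1, 1, 1, 1)
for a triangular matrix the eigenvalues are the diagonal entries, with algebraic multiplicity their repetition count


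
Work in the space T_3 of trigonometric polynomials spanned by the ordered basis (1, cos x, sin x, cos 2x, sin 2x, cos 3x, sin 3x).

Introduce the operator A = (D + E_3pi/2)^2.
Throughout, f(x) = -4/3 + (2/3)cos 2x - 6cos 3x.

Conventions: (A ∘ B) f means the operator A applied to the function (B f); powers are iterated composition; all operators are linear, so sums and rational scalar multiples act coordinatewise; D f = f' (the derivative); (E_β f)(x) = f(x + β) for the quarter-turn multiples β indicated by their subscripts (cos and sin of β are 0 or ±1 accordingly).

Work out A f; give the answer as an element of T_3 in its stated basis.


the result is g(x) = -4/3 - 2cos 2x + (8/3)sin 2x + 96cos 3x

D f = -(4/3)sin 2x + 18sin 3x
E_3pi/2 f = -4/3 - (2/3)cos 2x + 6sin 3x
(D + E_3pi/2) f = -4/3 - (2/3)cos 2x - (4/3)sin 2x + 24sin 3x
D (D + E_3pi/2) f = -(8/3)cos 2x + (4/3)sin 2x + 72cos 3x
E_3pi/2 (D + E_3pi/2) f = -4/3 + (2/3)cos 2x + (4/3)sin 2x + 24cos 3x
(D + E_3pi/2) (D + E_3pi/2) f = -4/3 - 2cos 2x + (8/3)sin 2x + 96cos 3x


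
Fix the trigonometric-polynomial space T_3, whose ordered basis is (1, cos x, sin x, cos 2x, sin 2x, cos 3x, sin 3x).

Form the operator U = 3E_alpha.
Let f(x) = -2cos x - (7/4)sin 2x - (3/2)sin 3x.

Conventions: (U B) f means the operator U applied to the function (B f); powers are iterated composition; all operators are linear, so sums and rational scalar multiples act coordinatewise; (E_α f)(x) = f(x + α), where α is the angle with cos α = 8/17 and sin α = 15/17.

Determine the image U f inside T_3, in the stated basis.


the image equals g(x) = -(48/17)cos x + (90/17)sin x - (1260/289)cos 2x + (3381/1156)sin 2x + (4455/9826)cos 3x + (21996/4913)sin 3x

E_alpha f = -(16/17)cos x + (30/17)sin x - (420/289)cos 2x + (1127/1156)sin 2x + (1485/9826)cos 3x + (7332/4913)sin 3x
(3E_alpha) f = -(48/17)cos x + (90/17)sin x - (1260/289)cos 2x + (3381/1156)sin 2x + (4455/9826)cos 3x + (21996/4913)sin 3x


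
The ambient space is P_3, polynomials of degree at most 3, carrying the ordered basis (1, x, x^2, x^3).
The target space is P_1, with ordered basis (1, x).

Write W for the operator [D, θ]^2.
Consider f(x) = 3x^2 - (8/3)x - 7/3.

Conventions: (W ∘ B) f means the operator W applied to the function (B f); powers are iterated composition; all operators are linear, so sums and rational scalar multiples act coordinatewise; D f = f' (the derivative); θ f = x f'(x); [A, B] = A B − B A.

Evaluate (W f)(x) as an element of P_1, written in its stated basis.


the result is g(x) = 6

θ f = 6x^2 - (8/3)x
D θ f = 12x - 8/3
D f = 6x - 8/3
θ D f = 6x
[D, θ] f = 6x - 8/3
θ [D, θ] f = 6x
D θ [D, θ] f = 6
D [D, θ] f = 6
θ D [D, θ] f = 0
[D, θ] [D, θ] f = 6


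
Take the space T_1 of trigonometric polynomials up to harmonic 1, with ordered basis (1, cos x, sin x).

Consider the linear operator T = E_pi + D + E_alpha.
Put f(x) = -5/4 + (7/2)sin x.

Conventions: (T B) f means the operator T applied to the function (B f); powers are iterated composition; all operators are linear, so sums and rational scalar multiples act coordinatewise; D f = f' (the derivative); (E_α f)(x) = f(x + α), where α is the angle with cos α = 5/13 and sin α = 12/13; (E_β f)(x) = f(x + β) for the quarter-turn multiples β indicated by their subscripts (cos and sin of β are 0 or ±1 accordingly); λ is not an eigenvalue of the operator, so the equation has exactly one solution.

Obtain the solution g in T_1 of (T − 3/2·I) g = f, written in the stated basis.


write g with unknown coordinates in the stated basis and equate coefficients in (T − 3/2·I) g = f
solving from the highest basis element down gives g = -5/2 - (14/17)cos x - (77/85)sin x
check: T g = -5 - (21/17)cos x + (182/85)sin x
so T g − 3/2·g = -5/4 + (7/2)sin x = f ✓

g(x) = -5/2 - (14/17)cos x - (77/85)sin x


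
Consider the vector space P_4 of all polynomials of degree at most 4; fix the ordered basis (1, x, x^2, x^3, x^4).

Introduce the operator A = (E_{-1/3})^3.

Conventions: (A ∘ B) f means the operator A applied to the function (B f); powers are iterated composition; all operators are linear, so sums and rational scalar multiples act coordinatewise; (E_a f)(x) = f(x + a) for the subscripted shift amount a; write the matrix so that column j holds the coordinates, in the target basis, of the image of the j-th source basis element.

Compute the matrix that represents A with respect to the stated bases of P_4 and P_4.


image of 1: 1
image of x: x - 1
image of x^2: x^2 - 2x + 1
image of x^3: x^3 - 3x^2 + 3x - 1
image of x^4: x^4 - 4x^3 + 6x^2 - 4x + 1
each image's coordinates form column j of the matrix

the matrix is [[1, -1, 1, -1, 1]; [0, 1, -2, 3, -4]; [0, 0, 1, -3, 6]; [0, 0, 0, 1, -4]; [0, 0, 0, 0, 1]] (rows listed top to bottom)


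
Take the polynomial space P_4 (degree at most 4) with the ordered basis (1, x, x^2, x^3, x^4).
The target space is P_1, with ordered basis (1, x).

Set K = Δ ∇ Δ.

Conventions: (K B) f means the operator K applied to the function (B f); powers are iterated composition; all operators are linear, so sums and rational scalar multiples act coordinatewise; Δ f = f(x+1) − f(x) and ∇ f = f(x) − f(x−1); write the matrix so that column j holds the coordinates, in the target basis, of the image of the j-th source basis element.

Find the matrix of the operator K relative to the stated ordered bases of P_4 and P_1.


the matrix is [[0, 0, 0, 6, 12]; [0, 0, 0, 0, 24]] (rows listed top to bottom)

image of 1: 0
image of x: 0
image of x^2: 0
image of x^3: 6
image of x^4: 24x + 12
each image's coordinates form column j of the matrix


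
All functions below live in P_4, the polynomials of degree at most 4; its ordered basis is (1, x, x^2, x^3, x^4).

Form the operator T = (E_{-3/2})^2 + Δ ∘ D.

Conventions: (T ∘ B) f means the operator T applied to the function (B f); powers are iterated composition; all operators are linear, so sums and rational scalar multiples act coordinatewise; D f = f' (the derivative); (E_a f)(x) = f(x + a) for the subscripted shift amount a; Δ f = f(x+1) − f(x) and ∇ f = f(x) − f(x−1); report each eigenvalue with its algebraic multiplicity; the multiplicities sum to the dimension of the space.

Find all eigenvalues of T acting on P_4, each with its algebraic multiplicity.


image of 1: 1
image of x: x - 3
image of x^2: x^2 - 6x + 11
image of x^3: x^3 - 9x^2 + 33x - 24
image of x^4: x^4 - 12x^3 + 66x^2 - 96x + 85
the matrix is upper triangular; its diagonal is (1, 1, 1, 1, 1)
for a triangular matrix the eigenvalues are the diagonal entries, with algebraic multiplicity their repetition count

λ = 1 (multiplicity 5)


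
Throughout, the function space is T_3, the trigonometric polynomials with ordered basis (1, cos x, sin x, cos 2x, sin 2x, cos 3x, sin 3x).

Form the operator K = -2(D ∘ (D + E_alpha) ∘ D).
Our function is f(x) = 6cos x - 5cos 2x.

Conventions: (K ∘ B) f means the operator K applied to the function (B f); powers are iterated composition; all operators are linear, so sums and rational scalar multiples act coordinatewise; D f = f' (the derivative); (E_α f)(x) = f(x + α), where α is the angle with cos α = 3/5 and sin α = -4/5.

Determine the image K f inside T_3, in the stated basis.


the result is g(x) = (36/5)cos x - (12/5)sin x + (56/5)cos 2x + (208/5)sin 2x

D f = -6sin x + 10sin 2x
D D f = -6cos x + 20cos 2x
E_alpha D f = (24/5)cos x - (18/5)sin x - (48/5)cos 2x - (14/5)sin 2x
(D + E_alpha) D f = -(6/5)cos x - (18/5)sin x + (52/5)cos 2x - (14/5)sin 2x
D (D + E_alpha) D f = -(18/5)cos x + (6/5)sin x - (28/5)cos 2x - (104/5)sin 2x
(-2(D ∘ (D + E_alpha) ∘ D)) f = (36/5)cos x - (12/5)sin x + (56/5)cos 2x + (208/5)sin 2x


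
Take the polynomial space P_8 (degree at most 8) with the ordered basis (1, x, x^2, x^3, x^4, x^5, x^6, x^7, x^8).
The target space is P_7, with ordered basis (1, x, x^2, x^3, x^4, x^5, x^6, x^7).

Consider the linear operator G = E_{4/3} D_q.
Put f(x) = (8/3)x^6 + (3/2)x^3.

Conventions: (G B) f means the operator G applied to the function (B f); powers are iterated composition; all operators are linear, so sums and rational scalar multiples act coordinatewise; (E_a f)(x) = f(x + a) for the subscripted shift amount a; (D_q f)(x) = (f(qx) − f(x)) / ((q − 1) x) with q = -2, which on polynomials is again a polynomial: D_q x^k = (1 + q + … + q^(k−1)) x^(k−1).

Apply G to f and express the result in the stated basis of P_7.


D_q f = -56x^5 + (9/2)x^2
E_{4/3} D_q f = -56x^5 - (1120/3)x^4 - (8960/9)x^3 - (71437/54)x^2 - (70708/81)x - 55400/243

the image equals g(x) = -56x^5 - (1120/3)x^4 - (8960/9)x^3 - (71437/54)x^2 - (70708/81)x - 55400/243


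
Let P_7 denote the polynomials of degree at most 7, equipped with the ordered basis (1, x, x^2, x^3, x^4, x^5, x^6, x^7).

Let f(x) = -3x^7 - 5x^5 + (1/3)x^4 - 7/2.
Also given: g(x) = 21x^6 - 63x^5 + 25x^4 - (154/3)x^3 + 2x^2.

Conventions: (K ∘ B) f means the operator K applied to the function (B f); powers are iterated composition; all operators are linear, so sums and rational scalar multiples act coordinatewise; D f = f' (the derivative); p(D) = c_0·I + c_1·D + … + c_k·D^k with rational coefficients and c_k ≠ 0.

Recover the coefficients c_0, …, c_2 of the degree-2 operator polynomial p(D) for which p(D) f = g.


D^0 f = -3x^7 - 5x^5 + (1/3)x^4 - 7/2
D^1 f = -21x^6 - 25x^4 + (4/3)x^3
D^2 f = -126x^5 - 100x^3 + 4x^2
matching coefficients of g against c_0 f + c_1 Df + … from the top degree down determines the c_i
solution: c_0 = 0, c_1 = -1, c_2 = 1/2

p(D) = -D + (1/2)·D^2, i.e. c_0 = 0, c_1 = -1, c_2 = 1/2


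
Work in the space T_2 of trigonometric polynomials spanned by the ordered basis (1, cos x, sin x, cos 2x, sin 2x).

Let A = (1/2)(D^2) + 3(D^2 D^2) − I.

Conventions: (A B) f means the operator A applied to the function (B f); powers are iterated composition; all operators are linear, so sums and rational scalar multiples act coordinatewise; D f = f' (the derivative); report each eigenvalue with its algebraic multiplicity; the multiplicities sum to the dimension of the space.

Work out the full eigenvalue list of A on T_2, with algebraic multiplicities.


image of 1: -1
image of cos x: (3/2)cos x
image of sin x: (3/2)sin x
image of cos 2x: 45cos 2x
image of sin 2x: 45sin 2x
the matrix is diagonal; its diagonal is (-1, 3/2, 3/2, 45, 45)
for a triangular matrix the eigenvalues are the diagonal entries, with algebraic multiplicity their repetition count

λ = -1 (multiplicity 1), λ = 3/2 (multiplicity 2), λ = 45 (multiplicity 2)


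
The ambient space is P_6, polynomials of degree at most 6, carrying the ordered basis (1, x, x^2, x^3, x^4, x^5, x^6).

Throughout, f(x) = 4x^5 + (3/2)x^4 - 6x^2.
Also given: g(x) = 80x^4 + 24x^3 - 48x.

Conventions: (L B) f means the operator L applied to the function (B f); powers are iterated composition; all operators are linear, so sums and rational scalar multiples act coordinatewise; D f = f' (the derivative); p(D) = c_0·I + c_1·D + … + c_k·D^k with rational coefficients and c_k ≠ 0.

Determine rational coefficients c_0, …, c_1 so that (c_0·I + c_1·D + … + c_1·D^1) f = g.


c_0 = 0, c_1 = 4

D^0 f = 4x^5 + (3/2)x^4 - 6x^2
D^1 f = 20x^4 + 6x^3 - 12x
matching coefficients of g against c_0 f + c_1 Df + … from the top degree down determines the c_i
solution: c_0 = 0, c_1 = 4


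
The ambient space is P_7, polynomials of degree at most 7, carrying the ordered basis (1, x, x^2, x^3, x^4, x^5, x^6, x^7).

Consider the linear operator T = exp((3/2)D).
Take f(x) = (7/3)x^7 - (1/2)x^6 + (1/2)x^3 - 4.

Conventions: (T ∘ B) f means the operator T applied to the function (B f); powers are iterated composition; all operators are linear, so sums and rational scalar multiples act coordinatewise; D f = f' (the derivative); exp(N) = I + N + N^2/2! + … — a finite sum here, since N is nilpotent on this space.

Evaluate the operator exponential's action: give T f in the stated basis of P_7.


order-1 term: (49/2)x^6 - (9/2)x^5 + (9/4)x^2
order-2 term: (441/4)x^5 - (135/8)x^4 + (27/8)x
order-3 term: (2205/8)x^4 - (135/4)x^3 + 27/16
order-4 term: (6615/16)x^3 - (1215/32)x^2
order-5 term: (11907/32)x^2 - (729/32)x
order-6 term: (11907/64)x - 729/128
order-7 term: 5103/128
the series for exp((3/2)D) f terminates at order 7
exp((3/2)D) f = (7/3)x^7 + 24x^6 + (423/4)x^5 + (1035/4)x^4 + (6083/16)x^3 + (2691/8)x^2 + (10665/64)x + 2039/64

the image equals g(x) = (7/3)x^7 + 24x^6 + (423/4)x^5 + (1035/4)x^4 + (6083/16)x^3 + (2691/8)x^2 + (10665/64)x + 2039/64


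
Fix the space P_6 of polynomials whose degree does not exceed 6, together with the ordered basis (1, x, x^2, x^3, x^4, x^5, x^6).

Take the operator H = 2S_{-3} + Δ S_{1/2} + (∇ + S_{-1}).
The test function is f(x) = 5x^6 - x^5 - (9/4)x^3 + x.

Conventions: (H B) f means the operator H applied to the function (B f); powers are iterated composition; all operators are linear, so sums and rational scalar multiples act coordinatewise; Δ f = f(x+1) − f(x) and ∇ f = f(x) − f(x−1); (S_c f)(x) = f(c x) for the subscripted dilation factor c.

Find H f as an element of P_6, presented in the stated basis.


S_{-3} f = 3645x^6 + 243x^5 + (243/4)x^3 - 3x
(2S_{-3}) f = 7290x^6 + 486x^5 + (243/2)x^3 - 6x
S_{1/2} f = (5/64)x^6 - (1/32)x^5 - (9/32)x^3 + (1/2)x
Δ S_{1/2} f = (15/32)x^5 + (65/64)x^4 + (5/4)x^3 + (1/64)x^2 - (17/32)x + 17/64
∇ f = 30x^5 - 80x^4 + 110x^3 - (367/4)x^2 + (167/4)x - 29/4
S_{-1} f = 5x^6 + x^5 + (9/4)x^3 - x
(∇ + S_{-1}) f = 5x^6 + 31x^5 - 80x^4 + (449/4)x^3 - (367/4)x^2 + (163/4)x - 29/4
(2S_{-3} + Δ S_{1/2} + (∇ + S_{-1})) f = 7295x^6 + (16559/32)x^5 - (5055/64)x^4 + 235x^3 - (5871/64)x^2 + (1095/32)x - 447/64

the image equals g(x) = 7295x^6 + (16559/32)x^5 - (5055/64)x^4 + 235x^3 - (5871/64)x^2 + (1095/32)x - 447/64


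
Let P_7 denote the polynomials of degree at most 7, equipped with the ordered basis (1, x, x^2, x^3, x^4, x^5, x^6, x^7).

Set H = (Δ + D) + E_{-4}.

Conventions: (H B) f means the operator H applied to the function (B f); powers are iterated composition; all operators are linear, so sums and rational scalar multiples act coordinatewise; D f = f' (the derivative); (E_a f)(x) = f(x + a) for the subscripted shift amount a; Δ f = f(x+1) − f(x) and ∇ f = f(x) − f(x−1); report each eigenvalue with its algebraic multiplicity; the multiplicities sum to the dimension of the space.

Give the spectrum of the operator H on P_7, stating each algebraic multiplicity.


λ = 1 (multiplicity 8)

image of 1: 1
image of x: x - 2
image of x^2: x^2 - 4x + 17
image of x^3: x^3 - 6x^2 + 51x - 63
image of x^4: x^4 - 8x^3 + 102x^2 - 252x + 257
image of x^5: x^5 - 10x^4 + 170x^3 - 630x^2 + 1285x - 1023
image of x^6: x^6 - 12x^5 + 255x^4 - 1260x^3 + 3855x^2 - 6138x + 4097
image of x^7: x^7 - 14x^6 + 357x^5 - 2205x^4 + 8995x^3 - 21483x^2 + 28679x - 16383
the matrix is upper triangular; its diagonal is (1, 1, 1, 1, 1, 1, 1, 1)
for a triangular matrix the eigenvalues are the diagonal entries, with algebraic multiplicity their repetition count
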